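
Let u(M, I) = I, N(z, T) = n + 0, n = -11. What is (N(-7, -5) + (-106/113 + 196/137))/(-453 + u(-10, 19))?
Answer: 162665/6718754 ≈ 0.024211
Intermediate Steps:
N(z, T) = -11 (N(z, T) = -11 + 0 = -11)
(N(-7, -5) + (-106/113 + 196/137))/(-453 + u(-10, 19)) = (-11 + (-106/113 + 196/137))/(-453 + 19) = (-11 + (-106*1/113 + 196*(1/137)))/(-434) = (-11 + (-106/113 + 196/137))*(-1/434) = (-11 + 7626/15481)*(-1/434) = -162665/15481*(-1/434) = 162665/6718754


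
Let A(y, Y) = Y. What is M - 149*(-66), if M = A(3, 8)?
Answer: 9842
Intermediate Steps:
M = 8
M - 149*(-66) = 8 - 149*(-66) = 8 + 9834 = 9842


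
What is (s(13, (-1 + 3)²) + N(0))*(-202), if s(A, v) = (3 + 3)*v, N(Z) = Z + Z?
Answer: -4848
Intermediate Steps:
N(Z) = 2*Z
s(A, v) = 6*v
(s(13, (-1 + 3)²) + N(0))*(-202) = (6*(-1 + 3)² + 2*0)*(-202) = (6*2² + 0)*(-202) = (6*4 + 0)*(-202) = (24 + 0)*(-202) = 24*(-202) = -4848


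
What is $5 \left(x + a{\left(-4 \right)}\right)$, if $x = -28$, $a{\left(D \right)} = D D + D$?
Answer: $-80$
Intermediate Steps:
$a{\left(D \right)} = D + D^{2}$ ($a{\left(D \right)} = D^{2} + D = D + D^{2}$)
$5 \left(x + a{\left(-4 \right)}\right) = 5 \left(-28 - 4 \left(1 - 4\right)\right) = 5 \left(-28 - -12\right) = 5 \left(-28 + 12\right) = 5 \left(-16\right) = -80$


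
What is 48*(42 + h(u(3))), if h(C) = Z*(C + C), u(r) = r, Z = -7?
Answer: 0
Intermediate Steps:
h(C) = -14*C (h(C) = -7*(C + C) = -14*C)
48*(42 + h(u(3))) = 48*(42 - 14*3) = 48*(42 - 42) = 48*0 = 0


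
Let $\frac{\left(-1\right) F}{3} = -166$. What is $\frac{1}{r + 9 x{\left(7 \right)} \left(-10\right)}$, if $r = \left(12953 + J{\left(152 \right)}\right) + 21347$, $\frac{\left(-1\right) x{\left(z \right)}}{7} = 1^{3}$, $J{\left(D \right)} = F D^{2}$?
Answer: $\frac{1}{11540722} \approx 8.665 \cdot 10^{-8}$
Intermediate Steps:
$F = 498$ ($F = \left(-3\right) \left(-166\right) = 498$)
$J{\left(D \right)} = 498 D^{2}$
$x{\left(z \right)} = -7$ ($x{\left(z \right)} = - 7 \cdot 1^{3} = \left(-7\right) 1 = -7$)
$r = 11540092$ ($r = \left(12953 + 498 \cdot 152^{2}\right) + 21347 = \left(12953 + 498 \cdot 23104\right) + 21347 = \left(12953 + 11505792\right) + 21347 = 11518745 + 21347 = 11540092$)
$\frac{1}{r + 9 x{\left(7 \right)} \left(-10\right)} = \frac{1}{11540092 + 9 \left(-7\right) \left(-10\right)} = \frac{1}{11540092 - -630} = \frac{1}{11540092 + 630} = \frac{1}{11540722}$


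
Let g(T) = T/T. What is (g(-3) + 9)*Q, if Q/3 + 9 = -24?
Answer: -990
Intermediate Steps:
Q = -99 (Q = -27 + 3*(-24) = -27 - 72 = -99)
g(T) = 1
(g(-3) + 9)*Q = (1 + 9)*(-99) = 10*(-99) = -990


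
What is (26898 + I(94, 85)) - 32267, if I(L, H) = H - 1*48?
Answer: -5332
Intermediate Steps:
I(L, H) = -48 + H (I(L, H) = H - 48 = -48 + H)
(26898 + I(94, 85)) - 32267 = (26898 + (-48 + 85)) - 32267 = (26898 + 37) - 32267 = 26935 - 32267 = -5332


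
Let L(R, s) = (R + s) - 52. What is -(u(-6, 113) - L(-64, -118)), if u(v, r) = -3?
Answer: -231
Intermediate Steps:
L(R, s) = -52 + R + s
-(u(-6, 113) - L(-64, -118)) = -(-3 - (-52 - 64 - 118)) = -(-3 - 1*(-234)) = -(-3 + 234) = -1*231 = -231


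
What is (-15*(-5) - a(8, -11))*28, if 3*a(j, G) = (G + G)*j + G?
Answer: 11536/3 ≈ 3845.3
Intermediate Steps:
a(j, G) = G/3 + 2*G*j/3 (a(j, G) = ((G + G)*j + G)/3 = ((2*G)*j + G)/3 = (2*G*j + G)/3 = (G + 2*G*j)/3 = G/3 + 2*G*j/3)
(-15*(-5) - a(8, -11))*28 = (-15*(-5) - (-11)*(1 + 2*8)/3)*28 = (75 - (-11)*(1 + 16)/3)*28 = (75 - (-11)*17/3)*28 = (75 - 1*(-187/3))*28 = (75 + 187/3)*28 = (412/3)*28 = 11536/3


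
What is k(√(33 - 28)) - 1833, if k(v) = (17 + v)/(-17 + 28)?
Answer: -20146/11 + √5/11 ≈ -1831.3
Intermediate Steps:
k(v) = 17/11 + v/11 (k(v) = (17 + v)/11 = (17 + v)*(1/11) = 17/11 + v/11)
k(√(33 - 28)) - 1833 = (17/11 + √(33 - 28)/11) - 1833 = (17/11 + √5/11) - 1833 = -20146/11 + √5/11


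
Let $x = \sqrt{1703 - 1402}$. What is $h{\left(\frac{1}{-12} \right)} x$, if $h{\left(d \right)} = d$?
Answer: $- \frac{\sqrt{301}}{12} \approx -1.4458$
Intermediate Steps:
$x = \sqrt{301} \approx 17.349$
$h{\left(\frac{1}{-12} \right)} x = \frac{\sqrt{301}}{-12} = - \frac{\sqrt{301}}{12}$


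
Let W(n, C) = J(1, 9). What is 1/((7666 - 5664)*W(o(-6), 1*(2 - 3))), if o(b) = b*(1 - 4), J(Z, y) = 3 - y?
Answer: -1/12012 ≈ -8.3250e-5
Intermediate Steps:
o(b) = -3*b (o(b) = b*(-3) = -3*b)
W(n, C) = -6 (W(n, C) = 3 - 1*9 = 3 - 9 = -6)
1/((7666 - 5664)*W(o(-6), 1*(2 - 3))) = 1/((7666 - 5664)*(-6)) = -⅙/2002 = (1/2002)*(-⅙) = -1/12012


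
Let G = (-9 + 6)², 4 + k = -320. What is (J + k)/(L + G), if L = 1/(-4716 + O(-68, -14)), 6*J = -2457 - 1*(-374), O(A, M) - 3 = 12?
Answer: -6310309/84616 ≈ -74.576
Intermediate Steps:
O(A, M) = 15 (O(A, M) = 3 + 12 = 15)
k = -324 (k = -4 - 320 = -324)
G = 9 (G = (-3)² = 9)
J = -2083/6 (J = (-2457 - 1*(-374))/6 = (-2457 + 374)/6 = (⅙)*(-2083) = -2083/6 ≈ -347.17)
L = -1/4701 (L = 1/(-4716 + 15) = 1/(-4701) = -1/4701 ≈ -0.00021272)
(J + k)/(L + G) = (-2083/6 - 324)/(-1/4701 + 9) = -4027/(6*42308/4701) = -4027/6*4701/42308 = -6310309/84616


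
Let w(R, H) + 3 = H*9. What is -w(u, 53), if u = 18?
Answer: -474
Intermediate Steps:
w(R, H) = -3 + 9*H (w(R, H) = -3 + H*9 = -3 + 9*H)
-w(u, 53) = -(-3 + 9*53) = -(-3 + 477) = -1*474 = -474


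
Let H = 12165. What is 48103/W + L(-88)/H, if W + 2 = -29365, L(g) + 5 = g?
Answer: -195968042/119083185 ≈ -1.6456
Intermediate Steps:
L(g) = -5 + g
W = -29367 (W = -2 - 29365 = -29367)
48103/W + L(-88)/H = 48103/(-29367) + (-5 - 88)/12165 = 48103*(-1/29367) - 93*1/12165 = -48103/29367 - 31/4055 = -195968042/119083185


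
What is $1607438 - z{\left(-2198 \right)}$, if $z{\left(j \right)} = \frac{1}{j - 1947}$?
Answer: $\frac{6662830511}{4145} \approx 1.6074 \cdot 10^{6}$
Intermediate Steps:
$z{\left(j \right)} = \frac{1}{-1947 + j}$
$1607438 - z{\left(-2198 \right)} = 1607438 - \frac{1}{-1947 - 2198} = 1607438 - \frac{1}{-4145} = 1607438 - - \frac{1}{4145} = 1607438 + \frac{1}{4145} = \frac{6662830511}{4145}$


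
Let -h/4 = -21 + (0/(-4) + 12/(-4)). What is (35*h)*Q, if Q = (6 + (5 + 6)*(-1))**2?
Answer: 84000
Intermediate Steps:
h = 96 (h = -4*(-21 + (0/(-4) + 12/(-4))) = -4*(-21 + (0*(-1/4) + 12*(-1/4))) = -4*(-21 + (0 - 3)) = -4*(-21 - 3) = -4*(-24) = 96)
Q = 25 (Q = (6 + 11*(-1))**2 = (6 - 11)**2 = (-5)**2 = 25)
(35*h)*Q = (35*96)*25 = 3360*25 = 84000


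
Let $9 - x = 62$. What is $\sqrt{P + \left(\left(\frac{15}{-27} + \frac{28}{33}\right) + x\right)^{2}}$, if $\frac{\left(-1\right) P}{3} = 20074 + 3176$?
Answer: $\frac{i \sqrt{656392226}}{99} \approx 258.79 i$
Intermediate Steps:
$x = -53$ ($x = 9 - 62 = -53$)
$P = -69750$ ($P = - 3 \left(20074 + 3176\right) = \left(-3\right) 23250 = -69750$)
$\sqrt{P + \left(\left(\frac{15}{-27} + \frac{28}{33}\right) + x\right)^{2}} = \sqrt{-69750 + \left(\left(\frac{15}{-27} + \frac{28}{33}\right) - 53\right)^{2}} = \sqrt{-69750 + \left(\left(15 \left(- \frac{1}{27}\right) + 28 \cdot \frac{1}{33}\right) - 53\right)^{2}} = \sqrt{-69750 + \left(\left(- \frac{5}{9} + \frac{28}{33}\right) - 53\right)^{2}} = \sqrt{-69750 + \left(\frac{29}{99} - 53\right)^{2}} = \sqrt{-69750 + \left(- \frac{5218}{99}\right)^{2}} = \sqrt{-69750 + \frac{27227524}{9801}} = \sqrt{- \frac{656392226}{9801}} = \frac{i \sqrt{656392226}}{99}$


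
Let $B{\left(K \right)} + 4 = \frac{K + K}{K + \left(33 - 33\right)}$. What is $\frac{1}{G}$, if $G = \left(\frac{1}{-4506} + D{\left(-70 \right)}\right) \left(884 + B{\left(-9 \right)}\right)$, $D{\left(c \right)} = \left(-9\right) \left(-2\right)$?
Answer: $\frac{751}{11922729} \approx 6.2989 \cdot 10^{-5}$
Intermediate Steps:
$D{\left(c \right)} = 18$
$B{\left(K \right)} = -2$ ($B{\left(K \right)} = -4 + \frac{K + K}{K + \left(33 - 33\right)} = -4 + \frac{2 K}{K + 0} = -4 + \frac{2 K}{K} = -4 + 2 = -2$)
$G = \frac{11922729}{751}$ ($G = \left(\frac{1}{-4506} + 18\right) \left(884 - 2\right) = \left(- \frac{1}{4506} + 18\right) 882 = \frac{81107}{4506} \cdot 882 = \frac{11922729}{751} \approx 15876.0$)
$\frac{1}{G} = \frac{1}{\frac{11922729}{751}} = \frac{751}{11922729}$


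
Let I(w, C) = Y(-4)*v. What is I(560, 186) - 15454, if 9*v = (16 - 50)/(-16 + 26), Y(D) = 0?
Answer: -15454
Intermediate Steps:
v = -17/45 (v = ((16 - 50)/(-16 + 26))/9 = (-34/10)/9 = (-34*⅒)/9 = (⅑)*(-17/5) = -17/45 ≈ -0.37778)
I(w, C) = 0 (I(w, C) = 0*(-17/45) = 0)
I(560, 186) - 15454 = 0 - 15454 = -15454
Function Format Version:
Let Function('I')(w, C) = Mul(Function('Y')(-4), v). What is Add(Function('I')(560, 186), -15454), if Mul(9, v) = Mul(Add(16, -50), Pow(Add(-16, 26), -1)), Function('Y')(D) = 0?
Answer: -15454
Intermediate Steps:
v = Rational(-17, 45) (v = Mul(Rational(1, 9), Mul(Add(16, -50), Pow(Add(-16, 26), -1))) = Mul(Rational(1, 9), Mul(-34, Pow(10, -1))) = Mul(Rational(1, 9), Mul(-34, Rational(1, 10))) = Mul(Rational(1, 9), Rational(-17, 5)) = Rational(-17, 45) ≈ -0.37778)
Function('I')(w, C) = 0 (Function('I')(w, C) = Mul(0, Rational(-17, 45)) = 0)
Add(Function('I')(560, 186), -15454) = Add(0, -15454) = -15454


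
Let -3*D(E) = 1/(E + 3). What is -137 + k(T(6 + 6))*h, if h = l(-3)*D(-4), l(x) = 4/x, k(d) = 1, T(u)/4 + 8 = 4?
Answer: -1237/9 ≈ -137.44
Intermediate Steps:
T(u) = -16 (T(u) = -32 + 4*4 = -32 + 16 = -16)
D(E) = -1/(3*(3 + E)) (D(E) = -1/(3*(E + 3)) = -1/(3*(3 + E)))
h = -4/9 (h = (4/(-3))*(-1/(9 + 3*(-4))) = (4*(-1/3))*(-1/(9 - 12)) = -(-4)/(3*(-3)) = -(-4)*(-1)/(3*3) = -4/3*1/3 = -4/9 ≈ -0.44444)
-137 + k(T(6 + 6))*h = -137 + 1*(-4/9) = -137 - 4/9 = -1237/9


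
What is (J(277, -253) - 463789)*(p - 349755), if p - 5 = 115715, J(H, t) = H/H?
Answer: 108542624580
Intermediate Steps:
J(H, t) = 1
p = 115720 (p = 5 + 115715 = 115720)
(J(277, -253) - 463789)*(p - 349755) = (1 - 463789)*(115720 - 349755) = -463788*(-234035) = 108542624580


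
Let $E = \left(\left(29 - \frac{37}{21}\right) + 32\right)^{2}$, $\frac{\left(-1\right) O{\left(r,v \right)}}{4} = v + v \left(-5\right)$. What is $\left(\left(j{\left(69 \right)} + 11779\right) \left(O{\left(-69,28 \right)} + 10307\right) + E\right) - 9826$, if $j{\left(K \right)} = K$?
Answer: $\frac{56191745110}{441} \approx 1.2742 \cdot 10^{8}$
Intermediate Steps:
$O{\left(r,v \right)} = 16 v$ ($O{\left(r,v \right)} = - 4 \left(v + v \left(-5\right)\right) = - 4 \left(v - 5 v\right) = - 4 \left(- 4 v\right) = 16 v$)
$E = \frac{1547536}{441}$ ($E = \left(\left(29 - 37 \cdot \frac{1}{21}\right) + 32\right)^{2} = \left(\left(29 - \frac{37}{21}\right) + 32\right)^{2} = \left(\frac{572}{21} + 32\right)^{2} = \left(\frac{1244}{21}\right)^{2} = \frac{1547536}{441} \approx 3509.2$)
$\left(\left(j{\left(69 \right)} + 11779\right) \left(O{\left(-69,28 \right)} + 10307\right) + E\right) - 9826 = \left(\left(69 + 11779\right) \left(16 \cdot 28 + 10307\right) + \frac{1547536}{441}\right) - 9826 = \left(11848 \left(448 + 10307\right) + \frac{1547536}{441}\right) - 9826 = \left(11848 \cdot 10755 + \frac{1547536}{441}\right) - 9826 = \left(127425240 + \frac{1547536}{441}\right) - 9826 = \frac{56196078376}{441} - 9826 = \frac{56191745110}{441}$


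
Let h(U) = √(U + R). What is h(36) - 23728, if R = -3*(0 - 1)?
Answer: -23728 + √39 ≈ -23722.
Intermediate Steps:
R = 3 (R = -3*(-1) = 3)
h(U) = √(3 + U) (h(U) = √(U + 3) = √(3 + U))
h(36) - 23728 = √(3 + 36) - 23728 = √39 - 23728 = -23728 + √39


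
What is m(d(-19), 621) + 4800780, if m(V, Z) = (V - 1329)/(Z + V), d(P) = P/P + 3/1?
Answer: 120019447/25 ≈ 4.8008e+6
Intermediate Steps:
d(P) = 4 (d(P) = 1 + 3*1 = 1 + 3 = 4)
m(V, Z) = (-1329 + V)/(V + Z)
m(d(-19), 621) + 4800780 = (-1329 + 4)/(4 + 621) + 4800780 = -1325/625 + 4800780 = (1/625)*(-1325) + 4800780 = -53/25 + 4800780 = 120019447/25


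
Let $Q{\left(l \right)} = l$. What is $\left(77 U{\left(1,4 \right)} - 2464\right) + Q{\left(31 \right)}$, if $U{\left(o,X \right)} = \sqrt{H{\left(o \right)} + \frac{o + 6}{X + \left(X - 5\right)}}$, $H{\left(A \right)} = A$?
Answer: $-2433 + \frac{77 \sqrt{30}}{3} \approx -2292.4$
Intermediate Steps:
$U{\left(o,X \right)} = \sqrt{o + \frac{6 + o}{-5 + 2 X}}$ ($U{\left(o,X \right)} = \sqrt{o + \frac{o + 6}{X + \left(X - 5\right)}} = \sqrt{o + \frac{6 + o}{X + \left(-5 + X\right)}} = \sqrt{o + \frac{6 + o}{-5 + 2 X}}$)
$\left(77 U{\left(1,4 \right)} - 2464\right) + Q{\left(31 \right)} = \left(77 \sqrt{\frac{6 + 1 + 1 \left(-5 + 2 \cdot 4\right)}{-5 + 2 \cdot 4}} - 2464\right) + 31 = \left(77 \sqrt{\frac{6 + 1 + 1 \left(-5 + 8\right)}{-5 + 8}} - 2464\right) + 31 = \left(77 \sqrt{\frac{6 + 1 + 1 \cdot 3}{3}} - 2464\right) + 31 = \left(77 \sqrt{\frac{6 + 1 + 3}{3}} - 2464\right) + 31 = \left(77 \sqrt{\frac{1}{3} \cdot 10} - 2464\right) + 31 = \left(77 \sqrt{\frac{10}{3}} - 2464\right) + 31 = \left(77 \frac{\sqrt{30}}{3} - 2464\right) + 31 = \left(\frac{77 \sqrt{30}}{3} - 2464\right) + 31 = \left(-2464 + \frac{77 \sqrt{30}}{3}\right) + 31 = -2433 + \frac{77 \sqrt{30}}{3}$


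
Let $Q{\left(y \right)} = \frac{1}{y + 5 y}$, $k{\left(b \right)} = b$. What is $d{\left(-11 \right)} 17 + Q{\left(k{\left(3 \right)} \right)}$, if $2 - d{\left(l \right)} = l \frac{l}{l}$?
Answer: $\frac{3979}{18} \approx 221.06$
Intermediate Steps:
$Q{\left(y \right)} = \frac{1}{6 y}$
$d{\left(l \right)} = 2 - l$ ($d{\left(l \right)} = 2 - l \frac{l}{l} = 2 - l 1 = 2 - l$)
$d{\left(-11 \right)} 17 + Q{\left(k{\left(3 \right)} \right)} = \left(2 - -11\right) 17 + \frac{1}{6 \cdot 3} = \left(2 + 11\right) 17 + \frac{1}{6} \cdot \frac{1}{3} = 13 \cdot 17 + \frac{1}{18} = 221 + \frac{1}{18} = \frac{3979}{18}$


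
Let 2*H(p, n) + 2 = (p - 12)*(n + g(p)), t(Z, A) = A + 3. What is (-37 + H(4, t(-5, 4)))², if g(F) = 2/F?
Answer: 4624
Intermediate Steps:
t(Z, A) = 3 + A
H(p, n) = -1 + (-12 + p)*(n + 2/p)/2 (H(p, n) = -1 + ((p - 12)*(n + 2/p))/2 = -1 + ((-12 + p)*(n + 2/p))/2 = -1 + (-12 + p)*(n + 2/p)/2)
(-37 + H(4, t(-5, 4)))² = (-37 + (½)*(-24 + (3 + 4)*4*(-12 + 4))/4)² = (-37 + (½)*(¼)*(-24 + 7*4*(-8)))² = (-37 + (½)*(¼)*(-24 - 224))² = (-37 + (½)*(¼)*(-248))² = (-37 - 31)² = (-68)² = 4624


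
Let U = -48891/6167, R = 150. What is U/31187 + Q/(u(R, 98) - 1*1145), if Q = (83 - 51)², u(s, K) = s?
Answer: -196994801041/191368577855 ≈ -1.0294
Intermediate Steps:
Q = 1024 (Q = 32² = 1024)
U = -48891/6167 (U = -48891*1/6167 = -48891/6167 ≈ -7.9278)
U/31187 + Q/(u(R, 98) - 1*1145) = -48891/6167/31187 + 1024/(150 - 1*1145) = -48891/6167*1/31187 + 1024/(150 - 1145) = -48891/192330229 + 1024/(-995) = -48891/192330229 + 1024*(-1/995) = -48891/192330229 - 1024/995 = -196994801041/191368577855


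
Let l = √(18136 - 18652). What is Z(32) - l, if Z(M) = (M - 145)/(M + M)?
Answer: -113/64 - 2*I*√129 ≈ -1.7656 - 22.716*I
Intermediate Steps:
l = 2*I*√129 (l = √(-516) = 2*I*√129 ≈ 22.716*I)
Z(M) = (-145 + M)/(2*M) (Z(M) = (-145 + M)/((2*M)) = (-145 + M)*(1/(2*M)) = (-145 + M)/(2*M))
Z(32) - l = (½)*(-145 + 32)/32 - 2*I*√129 = (½)*(1/32)*(-113) - 2*I*√129 = -113/64 - 2*I*√129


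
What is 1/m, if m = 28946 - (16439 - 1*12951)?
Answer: 1/25458 ≈ 3.9280e-5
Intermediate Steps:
m = 25458 (m = 28946 - (16439 - 12951) = 28946 - 1*3488 = 28946 - 3488 = 25458)
1/m = 1/25458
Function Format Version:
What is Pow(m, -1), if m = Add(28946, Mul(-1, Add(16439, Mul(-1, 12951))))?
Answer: Rational(1, 25458) ≈ 3.9280e-5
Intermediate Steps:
m = 25458 (m = Add(28946, Mul(-1, Add(16439, -12951))) = Add(28946, Mul(-1, 3488)) = Add(28946, -3488) = 25458)
Pow(m, -1) = Pow(25458, -1) = Rational(1, 25458)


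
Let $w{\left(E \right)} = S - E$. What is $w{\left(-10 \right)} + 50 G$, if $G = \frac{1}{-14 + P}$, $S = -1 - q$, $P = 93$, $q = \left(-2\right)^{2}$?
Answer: $\frac{445}{79} \approx 5.6329$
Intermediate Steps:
$q = 4$
$S = -5$ ($S = -1 - 4 = -5$)
$G = \frac{1}{79}$ ($G = \frac{1}{-14 + 93} = \frac{1}{79} \approx 0.012658$)
$w{\left(E \right)} = -5 - E$
$w{\left(-10 \right)} + 50 G = \left(-5 - -10\right) + 50 \cdot \frac{1}{79} = \left(-5 + 10\right) + \frac{50}{79} = 5 + \frac{50}{79} = \frac{445}{79}$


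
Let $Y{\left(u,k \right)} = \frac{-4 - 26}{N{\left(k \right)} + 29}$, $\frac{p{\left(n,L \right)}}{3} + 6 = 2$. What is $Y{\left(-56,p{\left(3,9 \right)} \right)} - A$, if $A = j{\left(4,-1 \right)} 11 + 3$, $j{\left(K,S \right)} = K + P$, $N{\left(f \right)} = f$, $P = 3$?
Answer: $- \frac{1390}{17} \approx -81.765$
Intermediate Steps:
$j{\left(K,S \right)} = 3 + K$ ($j{\left(K,S \right)} = K + 3 = 3 + K$)
$p{\left(n,L \right)} = -12$ ($p{\left(n,L \right)} = -18 + 3 \cdot 2 = -18 + 6 = -12$)
$Y{\left(u,k \right)} = - \frac{30}{29 + k}$ ($Y{\left(u,k \right)} = \frac{-4 - 26}{k + 29} = - \frac{30}{29 + k}$)
$A = 80$ ($A = \left(3 + 4\right) 11 + 3 = 7 \cdot 11 + 3 = 77 + 3 = 80$)
$Y{\left(-56,p{\left(3,9 \right)} \right)} - A = - \frac{30}{29 - 12} - 80 = - \frac{30}{17} - 80 = - \frac{1390}{17}$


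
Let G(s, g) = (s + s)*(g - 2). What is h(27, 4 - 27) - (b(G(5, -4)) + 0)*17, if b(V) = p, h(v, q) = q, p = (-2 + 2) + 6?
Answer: -125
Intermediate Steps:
p = 6 (p = 0 + 6 = 6)
G(s, g) = 2*s*(-2 + g) (G(s, g) = (2*s)*(-2 + g) = 2*s*(-2 + g))
b(V) = 6
h(27, 4 - 27) - (b(G(5, -4)) + 0)*17 = (4 - 27) - (6 + 0)*17 = -23 - 6*17 = -23 - 1*102 = -23 - 102 = -125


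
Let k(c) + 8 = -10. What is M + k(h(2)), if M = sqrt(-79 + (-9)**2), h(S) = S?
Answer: -18 + sqrt(2) ≈ -16.586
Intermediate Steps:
k(c) = -18 (k(c) = -8 - 10 = -18)
M = sqrt(2) (M = sqrt(-79 + 81) = sqrt(2) ≈ 1.4142)
M + k(h(2)) = sqrt(2) - 18 = -18 + sqrt(2)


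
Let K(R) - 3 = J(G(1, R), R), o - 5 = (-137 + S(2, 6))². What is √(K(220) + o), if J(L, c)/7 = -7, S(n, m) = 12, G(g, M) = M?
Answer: 4*√974 ≈ 124.84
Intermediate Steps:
J(L, c) = -49 (J(L, c) = 7*(-7) = -49)
o = 15630 (o = 5 + (-137 + 12)² = 5 + (-125)² = 5 + 15625 = 15630)
K(R) = -46 (K(R) = 3 - 49 = -46)
√(K(220) + o) = √(-46 + 15630) = √15584 = 4*√974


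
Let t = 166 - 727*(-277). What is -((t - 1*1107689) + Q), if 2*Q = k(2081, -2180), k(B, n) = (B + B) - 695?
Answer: 1808821/2 ≈ 9.0441e+5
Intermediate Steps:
k(B, n) = -695 + 2*B (k(B, n) = 2*B - 695 = -695 + 2*B)
Q = 3467/2 (Q = (-695 + 2*2081)/2 = (-695 + 4162)/2 = (½)*3467 = 3467/2 ≈ 1733.5)
t = 201545 (t = 166 + 201379 = 201545)
-((t - 1*1107689) + Q) = -((201545 - 1*1107689) + 3467/2) = -((201545 - 1107689) + 3467/2) = -(-906144 + 3467/2) = -1*(-1808821/2) = 1808821/2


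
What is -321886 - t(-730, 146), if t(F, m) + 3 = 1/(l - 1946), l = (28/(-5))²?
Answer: -15407251653/47866 ≈ -3.2188e+5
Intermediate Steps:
l = 784/25 (l = (28*(-⅕))² = (-28/5)² = 784/25 ≈ 31.360)
t(F, m) = -143623/47866 (t(F, m) = -3 + 1/(784/25 - 1946) = -3 + 1/(-47866/25) = -3 - 25/47866 = -143623/47866)
-321886 - t(-730, 146) = -321886 - 1*(-143623/47866) = -321886 + 143623/47866 = -15407251653/47866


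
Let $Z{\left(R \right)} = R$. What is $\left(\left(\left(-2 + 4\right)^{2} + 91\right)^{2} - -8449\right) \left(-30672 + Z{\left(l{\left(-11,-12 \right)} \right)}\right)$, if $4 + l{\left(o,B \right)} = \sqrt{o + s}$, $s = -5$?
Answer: $-536032424 + 69896 i \approx -5.3603 \cdot 10^{8} + 69896.0 i$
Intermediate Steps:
$l{\left(o,B \right)} = -4 + \sqrt{-5 + o}$ ($l{\left(o,B \right)} = -4 + \sqrt{o - 5} = -4 + \sqrt{-5 + o}$)
$\left(\left(\left(-2 + 4\right)^{2} + 91\right)^{2} - -8449\right) \left(-30672 + Z{\left(l{\left(-11,-12 \right)} \right)}\right) = \left(\left(\left(-2 + 4\right)^{2} + 91\right)^{2} - -8449\right) \left(-30672 - \left(4 - \sqrt{-5 - 11}\right)\right) = \left(\left(2^{2} + 91\right)^{2} + \left(-12216 + 20665\right)\right) \left(-30672 - \left(4 - \sqrt{-16}\right)\right) = \left(\left(4 + 91\right)^{2} + 8449\right) \left(-30672 - \left(4 - 4 i\right)\right) = \left(95^{2} + 8449\right) \left(-30676 + 4 i\right) = \left(9025 + 8449\right) \left(-30676 + 4 i\right) = 17474 \left(-30676 + 4 i\right) = -536032424 + 69896 i$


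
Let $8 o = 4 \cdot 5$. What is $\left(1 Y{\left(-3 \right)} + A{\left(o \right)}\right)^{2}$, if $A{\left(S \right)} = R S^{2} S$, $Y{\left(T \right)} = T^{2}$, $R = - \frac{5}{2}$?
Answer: $\frac{231361}{256} \approx 903.75$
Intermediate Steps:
$R = - \frac{5}{2}$ ($R = \left(-5\right) \frac{1}{2} = - \frac{5}{2} \approx -2.5$)
$o = \frac{5}{2}$ ($o = \frac{4 \cdot 5}{8} = \frac{1}{8} \cdot 20 = \frac{5}{2} \approx 2.5$)
$A{\left(S \right)} = - \frac{5 S^{3}}{2}$ ($A{\left(S \right)} = - \frac{5 S^{2}}{2} S = - \frac{5 S^{3}}{2}$)
$\left(1 Y{\left(-3 \right)} + A{\left(o \right)}\right)^{2} = \left(1 \left(-3\right)^{2} - \frac{5 \left(\frac{5}{2}\right)^{3}}{2}\right)^{2} = \left(1 \cdot 9 - \frac{625}{16}\right)^{2} = \left(9 - \frac{625}{16}\right)^{2} = \left(- \frac{481}{16}\right)^{2} = \frac{231361}{256}$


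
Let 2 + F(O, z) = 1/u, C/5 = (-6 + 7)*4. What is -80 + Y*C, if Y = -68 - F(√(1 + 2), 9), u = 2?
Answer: -1410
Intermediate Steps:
C = 20 (C = 5*((-6 + 7)*4) = 5*(1*4) = 5*4 = 20)
F(O, z) = -3/2 (F(O, z) = -2 + 1/2 = -2 + ½ = -3/2)
Y = -133/2 (Y = -68 - 1*(-3/2) = -68 + 3/2 = -133/2 ≈ -66.500)
-80 + Y*C = -80 - 133/2*20 = -80 - 1330 = -1410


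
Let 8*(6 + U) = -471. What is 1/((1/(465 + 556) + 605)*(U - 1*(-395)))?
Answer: 4084/815680773 ≈ 5.0069e-6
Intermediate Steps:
U = -519/8 (U = -6 + (⅛)*(-471) = -6 - 471/8 = -519/8 ≈ -64.875)
1/((1/(465 + 556) + 605)*(U - 1*(-395))) = 1/((1/(465 + 556) + 605)*(-519/8 - 1*(-395))) = 1/((1/1021 + 605)*(-519/8 + 395)) = 1/((1/1021 + 605)*(2641/8)) = (8/2641)/(617706/1021) = (1021/617706)*(8/2641) = 4084/815680773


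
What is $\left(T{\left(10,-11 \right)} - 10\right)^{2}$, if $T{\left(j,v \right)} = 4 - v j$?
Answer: $10816$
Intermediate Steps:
$T{\left(j,v \right)} = 4 - j v$
$\left(T{\left(10,-11 \right)} - 10\right)^{2} = \left(\left(4 - 10 \left(-11\right)\right) - 10\right)^{2} = \left(\left(4 + 110\right) - 10\right)^{2} = \left(114 - 10\right)^{2} = 104^{2} = 10816$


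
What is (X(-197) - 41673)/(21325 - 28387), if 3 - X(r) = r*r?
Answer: 80479/7062 ≈ 11.396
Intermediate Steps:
X(r) = 3 - r² (X(r) = 3 - r*r = 3 - r²)
(X(-197) - 41673)/(21325 - 28387) = ((3 - 1*(-197)²) - 41673)/(21325 - 28387) = ((3 - 1*38809) - 41673)/(-7062) = ((3 - 38809) - 41673)*(-1/7062) = (-38806 - 41673)*(-1/7062) = -80479*(-1/7062) = 80479/7062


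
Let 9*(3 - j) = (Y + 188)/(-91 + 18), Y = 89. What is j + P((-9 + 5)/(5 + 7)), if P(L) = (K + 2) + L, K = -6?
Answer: -599/657 ≈ -0.91172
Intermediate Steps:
j = 2248/657 (j = 3 - (89 + 188)/(9*(-91 + 18)) = 3 - 277/(9*(-73)) = 3 - 277*(-1)/(9*73) = 3 - ⅑*(-277/73) = 3 + 277/657 = 2248/657 ≈ 3.4216)
P(L) = -4 + L (P(L) = (-6 + 2) + L = -4 + L)
j + P((-9 + 5)/(5 + 7)) = 2248/657 + (-4 + (-9 + 5)/(5 + 7)) = 2248/657 + (-4 - 4/12) = 2248/657 + (-4 - 4*1/12) = 2248/657 + (-4 - ⅓) = 2248/657 - 13/3 = -599/657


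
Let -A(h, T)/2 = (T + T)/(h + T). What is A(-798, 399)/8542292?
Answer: 1/2135573 ≈ 4.6826e-7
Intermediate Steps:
A(h, T) = -4*T/(T + h) (A(h, T) = -2*(T + T)/(h + T) = -2*2*T/(T + h) = -4*T/(T + h))
A(-798, 399)/8542292 = -4*399/(399 - 798)/8542292 = -4*399/(-399)*(1/8542292) = -4*399*(-1/399)*(1/8542292) = 4*(1/8542292) = 1/2135573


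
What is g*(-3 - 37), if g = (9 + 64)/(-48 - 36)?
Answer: 730/21 ≈ 34.762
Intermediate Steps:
g = -73/84 (g = 73/(-84) = 73*(-1/84) = -73/84 ≈ -0.86905)
g*(-3 - 37) = -73*(-3 - 37)/84 = -73/84*(-40) = 730/21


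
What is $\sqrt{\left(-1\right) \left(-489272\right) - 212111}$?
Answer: $\sqrt{277161} \approx 526.46$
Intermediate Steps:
$\sqrt{\left(-1\right) \left(-489272\right) - 212111} = \sqrt{489272 - 212111} = \sqrt{277161}$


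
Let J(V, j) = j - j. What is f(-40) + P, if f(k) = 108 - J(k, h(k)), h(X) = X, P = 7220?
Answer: 7328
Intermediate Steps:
J(V, j) = 0
f(k) = 108 (f(k) = 108 - 1*0 = 108 + 0 = 108)
f(-40) + P = 108 + 7220 = 7328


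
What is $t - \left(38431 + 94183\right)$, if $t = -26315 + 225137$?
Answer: $66208$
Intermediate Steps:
$t = 198822$
$t - \left(38431 + 94183\right) = 198822 - \left(38431 + 94183\right) = 198822 - 132614 = 66208$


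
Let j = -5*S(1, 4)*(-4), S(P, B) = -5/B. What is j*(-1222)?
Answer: 30550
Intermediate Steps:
j = -25 (j = -(-25)/4*(-4) = -5*(-5/4)*(-4) = (25/4)*(-4) = -25)
j*(-1222) = -25*(-1222) = 30550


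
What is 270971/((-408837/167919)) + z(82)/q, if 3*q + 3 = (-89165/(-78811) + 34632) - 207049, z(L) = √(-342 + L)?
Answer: -15167059783/136279 - 472866*I*√65/13588503455 ≈ -1.1129e+5 - 0.00028056*I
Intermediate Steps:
q = -13588503455/236433 (q = -1 + ((-89165/(-78811) + 34632) - 207049)/3 = -1 + ((-89165*(-1/78811) + 34632) - 207049)/3 = -1 + ((89165/78811 + 34632) - 207049)/3 = -1 + (2729471717/78811 - 207049)/3 = -1 + (⅓)*(-13588267022/78811) = -1 - 13588267022/236433 = -13588503455/236433 ≈ -57473.)
270971/((-408837/167919)) + z(82)/q = 270971/((-408837/167919)) + √(-342 + 82)/(-13588503455/236433) = 270971/((-408837*1/167919)) + √(-260)*(-236433/13588503455) = 270971/(-136279/55973) + (2*I*√65)*(-236433/13588503455) = 270971*(-55973/136279) - 472866*I*√65/13588503455 = -15167059783/136279 - 472866*I*√65/13588503455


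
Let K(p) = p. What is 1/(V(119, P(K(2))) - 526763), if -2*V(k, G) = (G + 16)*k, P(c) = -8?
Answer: -1/527239 ≈ -1.8967e-6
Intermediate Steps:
V(k, G) = -k*(16 + G)/2 (V(k, G) = -(G + 16)*k/2 = -(16 + G)*k/2 = -k*(16 + G)/2)
1/(V(119, P(K(2))) - 526763) = 1/(-½*119*(16 - 8) - 526763) = 1/(-½*119*8 - 526763) = 1/(-476 - 526763) = 1/(-527239) = -1/527239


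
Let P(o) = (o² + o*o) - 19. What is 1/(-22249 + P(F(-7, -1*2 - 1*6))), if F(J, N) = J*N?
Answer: -1/15996 ≈ -6.2516e-5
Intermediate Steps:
P(o) = -19 + 2*o² (P(o) = (o² + o²) - 19 = 2*o² - 19 = -19 + 2*o²)
1/(-22249 + P(F(-7, -1*2 - 1*6))) = 1/(-22249 + (-19 + 2*(-7*(-1*2 - 1*6))²)) = 1/(-22249 + (-19 + 2*(-7*(-2 - 6))²)) = 1/(-22249 + (-19 + 2*(-7*(-8))²)) = 1/(-22249 + (-19 + 2*56²)) = 1/(-22249 + (-19 + 2*3136)) = 1/(-22249 + (-19 + 6272)) = 1/(-22249 + 6253) = 1/(-15996) = -1/15996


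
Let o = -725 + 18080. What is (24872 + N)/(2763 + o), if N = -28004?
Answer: -522/3353 ≈ -0.15568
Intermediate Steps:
o = 17355
(24872 + N)/(2763 + o) = (24872 - 28004)/(2763 + 17355) = -3132/20118 = -3132*1/20118 = -522/3353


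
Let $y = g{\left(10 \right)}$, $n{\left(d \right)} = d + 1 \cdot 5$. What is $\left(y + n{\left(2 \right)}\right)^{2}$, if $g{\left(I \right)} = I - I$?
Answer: $49$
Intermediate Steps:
$n{\left(d \right)} = 5 + d$ ($n{\left(d \right)} = d + 5 = 5 + d$)
$g{\left(I \right)} = 0$
$y = 0$
$\left(y + n{\left(2 \right)}\right)^{2} = \left(0 + \left(5 + 2\right)\right)^{2} = \left(0 + 7\right)^{2} = 7^{2} = 49$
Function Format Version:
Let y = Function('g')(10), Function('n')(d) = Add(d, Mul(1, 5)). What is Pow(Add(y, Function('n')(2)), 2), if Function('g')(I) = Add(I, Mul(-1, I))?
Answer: 49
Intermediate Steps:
Function('n')(d) = Add(5, d) (Function('n')(d) = Add(d, 5) = Add(5, d))
Function('g')(I) = 0
y = 0
Pow(Add(y, Function('n')(2)), 2) = Pow(Add(0, Add(5, 2)), 2) = Pow(Add(0, 7), 2) = Pow(7, 2) = 49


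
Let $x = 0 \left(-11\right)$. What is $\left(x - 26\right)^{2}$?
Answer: $676$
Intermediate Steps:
$x = 0$
$\left(x - 26\right)^{2} = \left(0 - 26\right)^{2} = \left(-26\right)^{2} = 676$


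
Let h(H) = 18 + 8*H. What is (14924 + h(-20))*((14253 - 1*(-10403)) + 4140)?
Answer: 425662472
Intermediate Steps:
(14924 + h(-20))*((14253 - 1*(-10403)) + 4140) = (14924 + (18 + 8*(-20)))*((14253 - 1*(-10403)) + 4140) = (14924 + (18 - 160))*((14253 + 10403) + 4140) = (14924 - 142)*(24656 + 4140) = 14782*28796 = 425662472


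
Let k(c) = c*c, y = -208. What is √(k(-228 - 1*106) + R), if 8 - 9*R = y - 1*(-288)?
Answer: 2*√27887 ≈ 333.99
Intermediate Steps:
k(c) = c²
R = -8 (R = 8/9 - (-208 - 1*(-288))/9 = 8/9 - (-208 + 288)/9 = 8/9 - ⅑*80 = 8/9 - 80/9 = -8)
√(k(-228 - 1*106) + R) = √((-228 - 1*106)² - 8) = √((-228 - 106)² - 8) = √((-334)² - 8) = √(111556 - 8) = √111548 = 2*√27887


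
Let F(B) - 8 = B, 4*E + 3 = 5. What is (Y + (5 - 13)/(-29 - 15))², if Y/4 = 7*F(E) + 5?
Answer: 8065600/121 ≈ 66658.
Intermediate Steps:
E = ½ (E = -¾ + (¼)*5 = -¾ + 5/4 = ½ ≈ 0.50000)
F(B) = 8 + B
Y = 258 (Y = 4*(7*(8 + ½) + 5) = 4*(7*(17/2) + 5) = 4*(119/2 + 5) = 4*(129/2) = 258)
(Y + (5 - 13)/(-29 - 15))² = (258 + (5 - 13)/(-29 - 15))² = (258 - 8/(-44))² = (258 - 8*(-1/44))² = (258 + 2/11)² = (2840/11)² = 8065600/121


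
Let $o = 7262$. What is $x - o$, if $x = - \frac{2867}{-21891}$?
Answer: $- \frac{158969575}{21891} \approx -7261.9$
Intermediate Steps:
$x = \frac{2867}{21891}$ ($x = \left(-2867\right) \left(- \frac{1}{21891}\right) = \frac{2867}{21891} \approx 0.13097$)
$x - o = \frac{2867}{21891} - 7262 = - \frac{158969575}{21891}$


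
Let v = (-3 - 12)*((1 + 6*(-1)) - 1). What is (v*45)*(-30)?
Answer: -121500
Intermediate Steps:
v = 90 (v = -15*((1 - 6) - 1) = -15*(-5 - 1) = -15*(-6) = 90)
(v*45)*(-30) = (90*45)*(-30) = 4050*(-30) = -121500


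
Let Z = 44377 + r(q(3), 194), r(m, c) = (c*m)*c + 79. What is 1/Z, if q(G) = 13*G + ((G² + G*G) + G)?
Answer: 1/2302616 ≈ 4.3429e-7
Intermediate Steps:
q(G) = 2*G² + 14*G (q(G) = 13*G + ((G² + G²) + G) = 13*G + (2*G² + G) = 13*G + (G + 2*G²) = 2*G² + 14*G)
r(m, c) = 79 + m*c² (r(m, c) = m*c² + 79 = 79 + m*c²)
Z = 2302616 (Z = 44377 + (79 + (2*3*(7 + 3))*194²) = 44377 + (79 + (2*3*10)*37636) = 44377 + (79 + 60*37636) = 44377 + (79 + 2258160) = 44377 + 2258239 = 2302616)
1/Z = 1/2302616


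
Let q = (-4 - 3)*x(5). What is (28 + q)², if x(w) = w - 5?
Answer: 784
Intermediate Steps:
x(w) = -5 + w
q = 0 (q = (-4 - 3)*(-5 + 5) = -7*0 = 0)
(28 + q)² = (28 + 0)² = 28² = 784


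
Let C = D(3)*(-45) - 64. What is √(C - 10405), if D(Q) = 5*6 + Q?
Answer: I*√11954 ≈ 109.33*I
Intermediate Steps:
D(Q) = 30 + Q
C = -1549 (C = (30 + 3)*(-45) - 64 = 33*(-45) - 64 = -1485 - 64 = -1549)
√(C - 10405) = √(-1549 - 10405) = √(-11954) = I*√11954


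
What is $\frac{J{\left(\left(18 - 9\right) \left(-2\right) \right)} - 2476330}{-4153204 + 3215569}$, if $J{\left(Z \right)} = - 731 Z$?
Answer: $\frac{2463172}{937635} \approx 2.627$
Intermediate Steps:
$\frac{J{\left(\left(18 - 9\right) \left(-2\right) \right)} - 2476330}{-4153204 + 3215569} = \frac{- 731 \left(18 - 9\right) \left(-2\right) - 2476330}{-4153204 + 3215569} = \frac{- 731 \cdot 9 \left(-2\right) - 2476330}{-937635} = \left(\left(-731\right) \left(-18\right) - 2476330\right) \left(- \frac{1}{937635}\right) = \left(13158 - 2476330\right) \left(- \frac{1}{937635}\right) = \left(-2463172\right) \left(- \frac{1}{937635}\right) = \frac{2463172}{937635}$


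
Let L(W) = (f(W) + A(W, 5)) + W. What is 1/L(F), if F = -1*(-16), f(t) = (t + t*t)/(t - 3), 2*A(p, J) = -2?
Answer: 13/467 ≈ 0.027837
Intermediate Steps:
A(p, J) = -1 (A(p, J) = (½)*(-2) = -1)
f(t) = (t + t²)/(-3 + t)
F = 16
L(W) = -1 + W + W*(1 + W)/(-3 + W) (L(W) = (W*(1 + W)/(-3 + W) - 1) + W = (-1 + W*(1 + W)/(-3 + W)) + W = -1 + W + W*(1 + W)/(-3 + W))
1/L(F) = 1/((3 - 3*16 + 2*16²)/(-3 + 16)) = 1/((3 - 48 + 2*256)/13) = 1/((3 - 48 + 512)/13) = 1/((1/13)*467) = 1/(467/13) = 13/467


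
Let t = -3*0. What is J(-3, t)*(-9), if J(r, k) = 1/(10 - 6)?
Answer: -9/4 ≈ -2.2500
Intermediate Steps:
t = 0
J(r, k) = 1/4
J(-3, t)*(-9) = (1/4)*(-9) = -9/4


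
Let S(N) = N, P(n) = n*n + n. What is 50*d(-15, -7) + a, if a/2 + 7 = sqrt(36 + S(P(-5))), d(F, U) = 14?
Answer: 686 + 4*sqrt(14) ≈ 700.97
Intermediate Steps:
P(n) = n + n**2 (P(n) = n**2 + n = n + n**2)
a = -14 + 4*sqrt(14) (a = -14 + 2*sqrt(36 - 5*(1 - 5)) = -14 + 2*sqrt(36 - 5*(-4)) = -14 + 2*sqrt(36 + 20) = -14 + 2*sqrt(56) = -14 + 2*(2*sqrt(14)) = -14 + 4*sqrt(14) ≈ 0.96663)
50*d(-15, -7) + a = 50*14 + (-14 + 4*sqrt(14)) = 700 + (-14 + 4*sqrt(14)) = 686 + 4*sqrt(14)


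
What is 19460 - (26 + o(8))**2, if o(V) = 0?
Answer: 18784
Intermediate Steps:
19460 - (26 + o(8))**2 = 19460 - (26 + 0)**2 = 19460 - 1*26**2 = 19460 - 1*676 = 19460 - 676 = 18784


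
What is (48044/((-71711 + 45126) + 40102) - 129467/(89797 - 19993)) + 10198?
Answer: 196404722249/19255932 ≈ 10200.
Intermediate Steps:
(48044/((-71711 + 45126) + 40102) - 129467/(89797 - 19993)) + 10198 = (48044/(-26585 + 40102) - 129467/69804) + 10198 = (48044/13517 - 129467*1/69804) + 10198 = (48044*(1/13517) - 129467/69804) + 10198 = (48044/13517 - 129467/69804) + 10198 = 32727713/19255932 + 10198 = 196404722249/19255932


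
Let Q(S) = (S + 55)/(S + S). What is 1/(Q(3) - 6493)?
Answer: -3/19450 ≈ -0.00015424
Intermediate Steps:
Q(S) = (55 + S)/(2*S) (Q(S) = (55 + S)/((2*S)) = (55 + S)*(1/(2*S)) = (55 + S)/(2*S))
1/(Q(3) - 6493) = 1/((½)*(55 + 3)/3 - 6493) = 1/((½)*(⅓)*58 - 6493) = 1/(29/3 - 6493) = 1/(-19450/3) = -3/19450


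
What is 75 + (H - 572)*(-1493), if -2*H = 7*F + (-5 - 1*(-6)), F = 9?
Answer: 901847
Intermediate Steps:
H = -32 (H = -(7*9 + (-5 - 1*(-6)))/2 = -(63 + (-5 + 6))/2 = -(63 + 1)/2 = -½*64 = -32)
75 + (H - 572)*(-1493) = 75 + (-32 - 572)*(-1493) = 75 - 604*(-1493) = 75 + 901772 = 901847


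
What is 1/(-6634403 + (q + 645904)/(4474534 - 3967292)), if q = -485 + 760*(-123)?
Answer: -507242/3365247294587 ≈ -1.5073e-7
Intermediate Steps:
q = -93965 (q = -485 - 93480 = -93965)
1/(-6634403 + (q + 645904)/(4474534 - 3967292)) = 1/(-6634403 + (-93965 + 645904)/(4474534 - 3967292)) = 1/(-6634403 + 551939/507242) = 1/(-3365247294587/507242) = -507242/3365247294587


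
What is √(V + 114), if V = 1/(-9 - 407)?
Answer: √1232998/104 ≈ 10.677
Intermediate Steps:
V = -1/416 (V = 1/(-416) = -1/416 ≈ -0.0024038)
√(V + 114) = √(-1/416 + 114) = √(47423/416) = √1232998/104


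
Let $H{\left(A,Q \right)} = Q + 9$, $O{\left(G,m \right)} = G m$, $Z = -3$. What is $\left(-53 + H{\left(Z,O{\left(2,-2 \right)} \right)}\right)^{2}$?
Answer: $2304$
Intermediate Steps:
$H{\left(A,Q \right)} = 9 + Q$
$\left(-53 + H{\left(Z,O{\left(2,-2 \right)} \right)}\right)^{2} = \left(-53 + \left(9 + 2 \left(-2\right)\right)\right)^{2} = \left(-53 + \left(9 - 4\right)\right)^{2} = \left(-53 + 5\right)^{2} = \left(-48\right)^{2} = 2304$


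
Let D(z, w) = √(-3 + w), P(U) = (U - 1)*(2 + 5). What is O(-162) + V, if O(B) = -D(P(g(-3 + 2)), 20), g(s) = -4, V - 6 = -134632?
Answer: -134626 - √17 ≈ -1.3463e+5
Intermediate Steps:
V = -134626 (V = 6 - 134632 = -134626)
P(U) = -7 + 7*U (P(U) = (-1 + U)*7 = -7 + 7*U)
O(B) = -√17 (O(B) = -√(-3 + 20) = -√17)
O(-162) + V = -√17 - 134626 = -134626 - √17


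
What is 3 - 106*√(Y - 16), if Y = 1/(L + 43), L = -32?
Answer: 3 - 530*I*√77/11 ≈ 3.0 - 422.79*I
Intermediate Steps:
Y = 1/11 (Y = 1/(-32 + 43) = 1/11 ≈ 0.090909)
3 - 106*√(Y - 16) = 3 - 106*√(1/11 - 16) = 3 - 530*I*√77/11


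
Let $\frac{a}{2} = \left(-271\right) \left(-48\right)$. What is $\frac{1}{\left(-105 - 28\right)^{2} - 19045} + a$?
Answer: $\frac{35277695}{1356} \approx 26016.0$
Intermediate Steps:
$a = 26016$ ($a = 2 \left(\left(-271\right) \left(-48\right)\right) = 2 \cdot 13008 = 26016$)
$\frac{1}{\left(-105 - 28\right)^{2} - 19045} + a = \frac{1}{\left(-105 - 28\right)^{2} - 19045} + 26016 = \frac{1}{\left(-133\right)^{2} - 19045} + 26016 = \frac{1}{17689 - 19045} + 26016 = \frac{1}{-1356} + 26016 = - \frac{1}{1356} + 26016 = \frac{35277695}{1356}$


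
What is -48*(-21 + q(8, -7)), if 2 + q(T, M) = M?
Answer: 1440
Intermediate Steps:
q(T, M) = -2 + M
-48*(-21 + q(8, -7)) = -48*(-21 + (-2 - 7)) = -48*(-21 - 9) = -48*(-30) = 1440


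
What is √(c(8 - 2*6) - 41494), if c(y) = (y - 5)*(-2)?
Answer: 2*I*√10369 ≈ 203.66*I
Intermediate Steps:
c(y) = 10 - 2*y (c(y) = (-5 + y)*(-2) = 10 - 2*y)
√(c(8 - 2*6) - 41494) = √((10 - 2*(8 - 2*6)) - 41494) = √((10 - 2*(8 - 12)) - 41494) = √((10 - 2*(-4)) - 41494) = √((10 + 8) - 41494) = √(18 - 41494) = √(-41476) = 2*I*√10369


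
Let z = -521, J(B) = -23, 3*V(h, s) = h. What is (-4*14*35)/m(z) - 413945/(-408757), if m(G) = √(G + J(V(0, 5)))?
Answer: 413945/408757 + 245*I*√34/17 ≈ 1.0127 + 84.034*I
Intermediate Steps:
V(h, s) = h/3
m(G) = √(-23 + G) (m(G) = √(G - 23) = √(-23 + G))
(-4*14*35)/m(z) - 413945/(-408757) = (-4*14*35)/(√(-23 - 521)) - 413945/(-408757) = (-56*35)/(√(-544)) - 413945*(-1/408757) = -1960*(-I*√34/136) + 413945/408757 = -(-245)*I*√34/17 + 413945/408757 = 245*I*√34/17 + 413945/408757 = 413945/408757 + 245*I*√34/17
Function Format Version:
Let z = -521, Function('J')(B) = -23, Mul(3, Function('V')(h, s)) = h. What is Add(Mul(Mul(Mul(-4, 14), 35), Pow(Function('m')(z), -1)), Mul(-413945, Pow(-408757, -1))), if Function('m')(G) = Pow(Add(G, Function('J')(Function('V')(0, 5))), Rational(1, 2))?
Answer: Add(Rational(413945, 408757), Mul(Rational(245, 17), I, Pow(34, Rational(1, 2)))) ≈ Add(1.0127, Mul(84.034, I))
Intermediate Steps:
Function('V')(h, s) = Mul(Rational(1, 3), h)
Function('m')(G) = Pow(Add(-23, G), Rational(1, 2)) (Function('m')(G) = Pow(Add(G, -23), Rational(1, 2)) = Pow(Add(-23, G), Rational(1, 2)))
Add(Mul(Mul(Mul(-4, 14), 35), Pow(Function('m')(z), -1)), Mul(-413945, Pow(-408757, -1))) = Add(Mul(Mul(Mul(-4, 14), 35), Pow(Pow(Add(-23, -521), Rational(1, 2)), -1)), Mul(-413945, Pow(-408757, -1))) = Add(Mul(Mul(-56, 35), Pow(Pow(-544, Rational(1, 2)), -1)), Mul(-413945, Rational(-1, 408757))) = Add(Mul(-1960, Pow(Mul(4, I, Pow(34, Rational(1, 2))), -1)), Rational(413945, 408757)) = Add(Mul(-1960, Mul(Rational(-1, 136), I, Pow(34, Rational(1, 2)))), Rational(413945, 408757)) = Add(Mul(Rational(245, 17), I, Pow(34, Rational(1, 2))), Rational(413945, 408757)) = Add(Rational(413945, 408757), Mul(Rational(245, 17), I, Pow(34, Rational(1, 2))))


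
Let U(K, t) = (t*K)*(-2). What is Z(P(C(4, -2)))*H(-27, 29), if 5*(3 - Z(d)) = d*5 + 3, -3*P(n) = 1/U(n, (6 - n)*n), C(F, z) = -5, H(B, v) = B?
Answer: -35631/550 ≈ -64.784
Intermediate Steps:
U(K, t) = -2*K*t (U(K, t) = (K*t)*(-2) = -2*K*t)
P(n) = 1/(6*n²*(6 - n)) (P(n) = -(-1/(2*n²*(6 - n)))/3 = -(-1)/(6*n²*(6 - n)) = 1/(6*n²*(6 - n)))
Z(d) = 12/5 - d (Z(d) = 3 - (d*5 + 3)/5 = 3 - (5*d + 3)/5 = 3 - (3 + 5*d)/5 = 3 + (-⅗ - d) = 12/5 - d)
Z(P(C(4, -2)))*H(-27, 29) = (12/5 - (-1)/(6*(-5)²*(-6 - 5)))*(-27) = (12/5 - (-1)/(6*25*(-11)))*(-27) = (12/5 - (-1)*(-1)/(6*25*11))*(-27) = (12/5 - 1*1/1650)*(-27) = (12/5 - 1/1650)*(-27) = (3959/1650)*(-27) = -35631/550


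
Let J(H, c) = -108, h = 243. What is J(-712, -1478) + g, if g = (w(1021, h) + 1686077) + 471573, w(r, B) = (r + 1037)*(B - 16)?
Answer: 2624708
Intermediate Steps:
w(r, B) = (-16 + B)*(1037 + r) (w(r, B) = (1037 + r)*(-16 + B) = (-16 + B)*(1037 + r))
g = 2624816 (g = ((-16592 - 16*1021 + 1037*243 + 243*1021) + 1686077) + 471573 = ((-16592 - 16336 + 251991 + 248103) + 1686077) + 471573 = (467166 + 1686077) + 471573 = 2153243 + 471573 = 2624816)
J(-712, -1478) + g = -108 + 2624816 = 2624708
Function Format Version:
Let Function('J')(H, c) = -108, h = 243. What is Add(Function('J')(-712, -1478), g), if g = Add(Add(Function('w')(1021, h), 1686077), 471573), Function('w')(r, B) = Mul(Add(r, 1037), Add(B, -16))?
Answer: 2624708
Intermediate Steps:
Function('w')(r, B) = Mul(Add(-16, B), Add(1037, r)) (Function('w')(r, B) = Mul(Add(1037, r), Add(-16, B)) = Mul(Add(-16, B), Add(1037, r)))
g = 2624816 (g = Add(Add(Add(-16592, Mul(-16, 1021), Mul(1037, 243), Mul(243, 1021)), 1686077), 471573) = Add(Add(Add(-16592, -16336, 251991, 248103), 1686077), 471573) = Add(Add(467166, 1686077), 471573) = Add(2153243, 471573) = 2624816)
Add(Function('J')(-712, -1478), g) = Add(-108, 2624816) = 2624708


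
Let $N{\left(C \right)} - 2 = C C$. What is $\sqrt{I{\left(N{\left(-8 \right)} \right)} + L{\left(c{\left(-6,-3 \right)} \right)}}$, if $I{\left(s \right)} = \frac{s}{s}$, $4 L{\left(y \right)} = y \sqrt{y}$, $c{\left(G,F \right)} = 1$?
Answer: $\frac{\sqrt{5}}{2} \approx 1.118$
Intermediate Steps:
$N{\left(C \right)} = 2 + C^{2}$ ($N{\left(C \right)} = 2 + C C = 2 + C^{2}$)
$L{\left(y \right)} = \frac{y^{\frac{3}{2}}}{4}$ ($L{\left(y \right)} = \frac{y \sqrt{y}}{4} = \frac{y^{\frac{3}{2}}}{4}$)
$I{\left(s \right)} = 1$
$\sqrt{I{\left(N{\left(-8 \right)} \right)} + L{\left(c{\left(-6,-3 \right)} \right)}} = \sqrt{1 + \frac{1^{\frac{3}{2}}}{4}} = \sqrt{1 + \frac{1}{4} \cdot 1} = \sqrt{1 + \frac{1}{4}} = \sqrt{\frac{5}{4}} = \frac{\sqrt{5}}{2}$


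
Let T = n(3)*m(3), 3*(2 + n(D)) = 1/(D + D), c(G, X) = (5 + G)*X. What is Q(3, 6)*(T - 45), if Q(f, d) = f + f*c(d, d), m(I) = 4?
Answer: -31825/3 ≈ -10608.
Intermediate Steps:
c(G, X) = X*(5 + G)
n(D) = -2 + 1/(6*D) (n(D) = -2 + 1/(3*(D + D)) = -2 + 1/(3*((2*D))) = -2 + (1/(2*D))/3 = -2 + 1/(6*D))
Q(f, d) = f + d*f*(5 + d) (Q(f, d) = f + f*(d*(5 + d)) = f + d*f*(5 + d))
T = -70/9 (T = (-2 + (1/6)/3)*4 = (-2 + (1/6)*(1/3))*4 = (-2 + 1/18)*4 = -35/18*4 = -70/9 ≈ -7.7778)
Q(3, 6)*(T - 45) = (3*(1 + 6*(5 + 6)))*(-70/9 - 45) = (3*(1 + 6*11))*(-475/9) = (3*(1 + 66))*(-475/9) = (3*67)*(-475/9) = 201*(-475/9) = -31825/3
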